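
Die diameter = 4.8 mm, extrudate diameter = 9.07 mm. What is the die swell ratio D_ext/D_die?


Die swell ratio = D_extrudate / D_die
= 9.07 / 4.8
= 1.89

Die swell = 1.89


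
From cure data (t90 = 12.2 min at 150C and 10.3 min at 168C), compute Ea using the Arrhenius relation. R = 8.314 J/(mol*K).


T1 = 423.15 K, T2 = 441.15 K
1/T1 - 1/T2 = 9.6425e-05
ln(t1/t2) = ln(12.2/10.3) = 0.1693
Ea = 8.314 * 0.1693 / 9.6425e-05 = 14596.7014 J/mol
Ea = 14.6 kJ/mol

14.6 kJ/mol


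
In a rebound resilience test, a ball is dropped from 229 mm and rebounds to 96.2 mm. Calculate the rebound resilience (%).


Resilience = h_rebound / h_drop * 100
= 96.2 / 229 * 100
= 42.0%

42.0%


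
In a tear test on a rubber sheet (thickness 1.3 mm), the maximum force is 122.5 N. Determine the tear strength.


Tear strength = force / thickness
= 122.5 / 1.3
= 94.23 N/mm

94.23 N/mm


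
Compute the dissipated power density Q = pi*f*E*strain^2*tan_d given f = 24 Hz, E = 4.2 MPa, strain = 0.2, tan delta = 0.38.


Q = pi * f * E * strain^2 * tan_d
= pi * 24 * 4.2 * 0.2^2 * 0.38
= pi * 24 * 4.2 * 0.0400 * 0.38
= 4.8134

Q = 4.8134


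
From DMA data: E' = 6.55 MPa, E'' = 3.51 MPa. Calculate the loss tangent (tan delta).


tan delta = E'' / E'
= 3.51 / 6.55
= 0.5359

tan delta = 0.5359


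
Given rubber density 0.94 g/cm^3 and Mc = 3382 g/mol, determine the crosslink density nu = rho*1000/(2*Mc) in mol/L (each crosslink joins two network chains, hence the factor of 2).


nu = rho * 1000 / (2 * Mc)
nu = 0.94 * 1000 / (2 * 3382)
nu = 940.0 / 6764
nu = 0.1390 mol/L

0.1390 mol/L


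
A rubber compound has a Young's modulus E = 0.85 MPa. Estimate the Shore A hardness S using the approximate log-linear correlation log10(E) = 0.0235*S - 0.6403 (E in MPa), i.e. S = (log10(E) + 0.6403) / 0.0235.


log10(E) = 0.0235*S - 0.6403  =>  S = (log10(E) + 0.6403) / 0.0235
log10(0.85) = -0.070581
S = (-0.070581 + 0.6403) / 0.0235 = 0.569719 / 0.0235
S = 24.2

Shore A = 24.2


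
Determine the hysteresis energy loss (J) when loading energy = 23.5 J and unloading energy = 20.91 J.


Hysteresis loss = loading - unloading
= 23.5 - 20.91
= 2.59 J

2.59 J


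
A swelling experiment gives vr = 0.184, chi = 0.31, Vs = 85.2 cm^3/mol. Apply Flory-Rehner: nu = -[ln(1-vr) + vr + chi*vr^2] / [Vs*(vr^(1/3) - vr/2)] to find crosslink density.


ln(1 - vr) = ln(1 - 0.184) = -0.2033
Numerator = -((-0.2033) + 0.184 + 0.31 * 0.184^2) = 0.0088
Denominator = 85.2 * (0.184^(1/3) - 0.184/2) = 40.6211
nu = 0.0088 / 40.6211 = 2.1776e-04 mol/cm^3

2.1776e-04 mol/cm^3


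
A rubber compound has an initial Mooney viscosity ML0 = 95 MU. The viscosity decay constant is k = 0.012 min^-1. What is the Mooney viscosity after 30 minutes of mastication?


ML = ML0 * exp(-k * t)
ML = 95 * exp(-0.012 * 30)
ML = 95 * 0.6977
ML = 66.28 MU

66.28 MU


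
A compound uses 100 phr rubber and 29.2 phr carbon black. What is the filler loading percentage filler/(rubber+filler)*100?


Filler % = filler / (rubber + filler) * 100
= 29.2 / (100 + 29.2) * 100
= 29.2 / 129.2 * 100
= 22.6%

22.6%


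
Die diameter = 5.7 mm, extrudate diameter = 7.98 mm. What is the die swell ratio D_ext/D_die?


Die swell ratio = D_extrudate / D_die
= 7.98 / 5.7
= 1.4

Die swell = 1.4


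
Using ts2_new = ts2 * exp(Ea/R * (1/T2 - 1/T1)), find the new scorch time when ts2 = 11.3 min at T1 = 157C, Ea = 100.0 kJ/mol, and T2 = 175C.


Convert temperatures: T1 = 157 + 273.15 = 430.15 K, T2 = 175 + 273.15 = 448.15 K
ts2_new = 11.3 * exp(100000 / 8.314 * (1/448.15 - 1/430.15))
1/T2 - 1/T1 = -9.3375e-05
ts2_new = 3.68 min

3.68 min


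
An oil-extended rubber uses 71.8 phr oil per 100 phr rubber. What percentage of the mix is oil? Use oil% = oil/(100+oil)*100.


Oil % = oil / (100 + oil) * 100
= 71.8 / (100 + 71.8) * 100
= 71.8 / 171.8 * 100
= 41.79%

41.79%


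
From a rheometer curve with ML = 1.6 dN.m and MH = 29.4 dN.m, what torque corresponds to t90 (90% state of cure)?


M90 = ML + 0.9 * (MH - ML)
M90 = 1.6 + 0.9 * (29.4 - 1.6)
M90 = 1.6 + 0.9 * 27.8
M90 = 26.62 dN.m

26.62 dN.m


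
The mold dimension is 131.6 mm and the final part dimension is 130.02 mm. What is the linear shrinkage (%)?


Shrinkage = (mold - part) / mold * 100
= (131.6 - 130.02) / 131.6 * 100
= 1.58 / 131.6 * 100
= 1.2%

1.2%


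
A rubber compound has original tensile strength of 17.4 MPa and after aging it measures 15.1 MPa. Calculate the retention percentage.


Retention = aged / original * 100
= 15.1 / 17.4 * 100
= 86.8%

86.8%


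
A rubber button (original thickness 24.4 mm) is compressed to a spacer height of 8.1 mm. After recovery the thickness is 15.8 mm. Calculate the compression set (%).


CS = (t0 - recovered) / (t0 - ts) * 100
= (24.4 - 15.8) / (24.4 - 8.1) * 100
= 8.6 / 16.3 * 100
= 52.8%

52.8%


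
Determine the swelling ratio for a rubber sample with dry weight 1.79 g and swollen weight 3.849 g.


Q = W_swollen / W_dry
Q = 3.849 / 1.79
Q = 2.15

Q = 2.15


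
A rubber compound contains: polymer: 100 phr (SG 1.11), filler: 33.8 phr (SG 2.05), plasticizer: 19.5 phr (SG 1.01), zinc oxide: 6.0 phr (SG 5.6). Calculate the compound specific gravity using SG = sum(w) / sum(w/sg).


Sum of weights = 159.3
Volume contributions:
  polymer: 100/1.11 = 90.0901
  filler: 33.8/2.05 = 16.4878
  plasticizer: 19.5/1.01 = 19.3069
  zinc oxide: 6.0/5.6 = 1.0714
Sum of volumes = 126.9563
SG = 159.3 / 126.9563 = 1.255

SG = 1.255


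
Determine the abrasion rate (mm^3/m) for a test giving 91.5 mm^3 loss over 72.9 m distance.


Rate = volume_loss / distance
= 91.5 / 72.9
= 1.255 mm^3/m

1.255 mm^3/m


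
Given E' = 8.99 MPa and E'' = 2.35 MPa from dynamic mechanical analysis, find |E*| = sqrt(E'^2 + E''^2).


|E*| = sqrt(E'^2 + E''^2)
= sqrt(8.99^2 + 2.35^2)
= sqrt(80.8201 + 5.5225)
= 9.292 MPa

9.292 MPa


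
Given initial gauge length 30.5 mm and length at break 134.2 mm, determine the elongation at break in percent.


Elongation = (Lf - L0) / L0 * 100
= (134.2 - 30.5) / 30.5 * 100
= 103.7 / 30.5 * 100
= 340.0%

340.0%


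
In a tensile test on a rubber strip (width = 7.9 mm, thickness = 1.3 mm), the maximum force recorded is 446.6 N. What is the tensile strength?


Area = width * thickness = 7.9 * 1.3 = 10.27 mm^2
TS = force / area = 446.6 / 10.27 = 43.49 MPa

43.49 MPa


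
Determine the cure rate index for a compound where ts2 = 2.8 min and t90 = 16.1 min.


CRI = 100 / (t90 - ts2)
= 100 / (16.1 - 2.8)
= 100 / 13.3
= 7.52 min^-1

7.52 min^-1


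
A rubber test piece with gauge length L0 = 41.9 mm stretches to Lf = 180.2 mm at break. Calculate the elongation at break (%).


Elongation = (Lf - L0) / L0 * 100
= (180.2 - 41.9) / 41.9 * 100
= 138.3 / 41.9 * 100
= 330.1%

330.1%


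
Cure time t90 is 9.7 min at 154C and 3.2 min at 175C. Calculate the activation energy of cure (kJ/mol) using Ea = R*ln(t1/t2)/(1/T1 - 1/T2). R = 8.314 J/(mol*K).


T1 = 427.15 K, T2 = 448.15 K
1/T1 - 1/T2 = 1.0970e-04
ln(t1/t2) = ln(9.7/3.2) = 1.1090
Ea = 8.314 * 1.1090 / 1.0970e-04 = 84045.8594 J/mol
Ea = 84.05 kJ/mol

84.05 kJ/mol


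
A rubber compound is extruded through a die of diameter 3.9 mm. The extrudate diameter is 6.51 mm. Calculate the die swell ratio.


Die swell ratio = D_extrudate / D_die
= 6.51 / 3.9
= 1.669

Die swell = 1.669


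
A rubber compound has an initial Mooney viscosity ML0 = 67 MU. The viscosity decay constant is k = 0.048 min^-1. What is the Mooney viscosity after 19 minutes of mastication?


ML = ML0 * exp(-k * t)
ML = 67 * exp(-0.048 * 19)
ML = 67 * 0.4017
ML = 26.92 MU

26.92 MU


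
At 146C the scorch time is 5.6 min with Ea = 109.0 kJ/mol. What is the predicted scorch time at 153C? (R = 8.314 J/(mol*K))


Convert temperatures: T1 = 146 + 273.15 = 419.15 K, T2 = 153 + 273.15 = 426.15 K
ts2_new = 5.6 * exp(109000 / 8.314 * (1/426.15 - 1/419.15))
1/T2 - 1/T1 = -3.9189e-05
ts2_new = 3.35 min

3.35 min


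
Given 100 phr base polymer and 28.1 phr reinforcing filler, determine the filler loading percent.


Filler % = filler / (rubber + filler) * 100
= 28.1 / (100 + 28.1) * 100
= 28.1 / 128.1 * 100
= 21.94%

21.94%


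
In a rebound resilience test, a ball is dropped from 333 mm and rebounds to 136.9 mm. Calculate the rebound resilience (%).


Resilience = h_rebound / h_drop * 100
= 136.9 / 333 * 100
= 41.1%

41.1%


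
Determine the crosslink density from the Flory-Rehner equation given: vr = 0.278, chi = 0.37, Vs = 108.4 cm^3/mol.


ln(1 - vr) = ln(1 - 0.278) = -0.3257
Numerator = -((-0.3257) + 0.278 + 0.37 * 0.278^2) = 0.0191
Denominator = 108.4 * (0.278^(1/3) - 0.278/2) = 55.6799
nu = 0.0191 / 55.6799 = 3.4366e-04 mol/cm^3

3.4366e-04 mol/cm^3


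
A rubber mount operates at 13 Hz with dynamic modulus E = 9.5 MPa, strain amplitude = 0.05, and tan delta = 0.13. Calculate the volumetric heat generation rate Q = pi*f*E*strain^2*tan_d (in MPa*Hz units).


Q = pi * f * E * strain^2 * tan_d
= pi * 13 * 9.5 * 0.05^2 * 0.13
= pi * 13 * 9.5 * 0.0025 * 0.13
= 0.1261

Q = 0.1261


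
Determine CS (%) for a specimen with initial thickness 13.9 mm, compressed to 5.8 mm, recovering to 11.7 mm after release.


CS = (t0 - recovered) / (t0 - ts) * 100
= (13.9 - 11.7) / (13.9 - 5.8) * 100
= 2.2 / 8.1 * 100
= 27.2%

27.2%


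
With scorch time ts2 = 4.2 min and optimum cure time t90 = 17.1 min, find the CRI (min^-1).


CRI = 100 / (t90 - ts2)
= 100 / (17.1 - 4.2)
= 100 / 12.9
= 7.75 min^-1

7.75 min^-1


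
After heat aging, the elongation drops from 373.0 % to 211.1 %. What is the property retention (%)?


Retention = aged / original * 100
= 211.1 / 373.0 * 100
= 56.6%

56.6%


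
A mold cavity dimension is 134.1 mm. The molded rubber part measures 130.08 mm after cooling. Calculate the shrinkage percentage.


Shrinkage = (mold - part) / mold * 100
= (134.1 - 130.08) / 134.1 * 100
= 4.02 / 134.1 * 100
= 3.0%

3.0%


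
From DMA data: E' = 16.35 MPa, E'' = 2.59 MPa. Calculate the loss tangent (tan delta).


tan delta = E'' / E'
= 2.59 / 16.35
= 0.1584

tan delta = 0.1584


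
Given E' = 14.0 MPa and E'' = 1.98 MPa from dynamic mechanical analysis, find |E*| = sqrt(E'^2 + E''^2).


|E*| = sqrt(E'^2 + E''^2)
= sqrt(14.0^2 + 1.98^2)
= sqrt(196.0000 + 3.9204)
= 14.139 MPa

14.139 MPa


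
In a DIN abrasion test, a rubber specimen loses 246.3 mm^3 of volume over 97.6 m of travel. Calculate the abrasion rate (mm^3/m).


Rate = volume_loss / distance
= 246.3 / 97.6
= 2.524 mm^3/m

2.524 mm^3/m


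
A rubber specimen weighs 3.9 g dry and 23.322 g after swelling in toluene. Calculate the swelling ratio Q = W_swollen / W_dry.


Q = W_swollen / W_dry
Q = 23.322 / 3.9
Q = 5.98

Q = 5.98


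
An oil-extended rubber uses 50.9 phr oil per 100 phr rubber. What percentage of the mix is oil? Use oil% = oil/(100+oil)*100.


Oil % = oil / (100 + oil) * 100
= 50.9 / (100 + 50.9) * 100
= 50.9 / 150.9 * 100
= 33.73%

33.73%


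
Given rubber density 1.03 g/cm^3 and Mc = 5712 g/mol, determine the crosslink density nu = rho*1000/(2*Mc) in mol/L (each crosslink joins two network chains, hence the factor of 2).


nu = rho * 1000 / (2 * Mc)
nu = 1.03 * 1000 / (2 * 5712)
nu = 1030.0 / 11424
nu = 0.0902 mol/L

0.0902 mol/L


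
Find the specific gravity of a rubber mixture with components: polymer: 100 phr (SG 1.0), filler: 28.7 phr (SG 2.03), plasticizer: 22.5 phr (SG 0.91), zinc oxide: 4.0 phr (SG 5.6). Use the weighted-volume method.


Sum of weights = 155.2
Volume contributions:
  polymer: 100/1.0 = 100.0000
  filler: 28.7/2.03 = 14.1379
  plasticizer: 22.5/0.91 = 24.7253
  zinc oxide: 4.0/5.6 = 0.7143
Sum of volumes = 139.5775
SG = 155.2 / 139.5775 = 1.112

SG = 1.112


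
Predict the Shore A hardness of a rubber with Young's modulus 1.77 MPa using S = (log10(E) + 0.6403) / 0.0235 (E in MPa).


log10(E) = 0.0235*S - 0.6403  =>  S = (log10(E) + 0.6403) / 0.0235
log10(1.77) = 0.247973
S = (0.247973 + 0.6403) / 0.0235 = 0.888273 / 0.0235
S = 37.8

Shore A = 37.8


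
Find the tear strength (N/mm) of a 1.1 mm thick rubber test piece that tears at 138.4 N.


Tear strength = force / thickness
= 138.4 / 1.1
= 125.82 N/mm

125.82 N/mm


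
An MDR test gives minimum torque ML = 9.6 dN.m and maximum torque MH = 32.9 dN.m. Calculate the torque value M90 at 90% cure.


M90 = ML + 0.9 * (MH - ML)
M90 = 9.6 + 0.9 * (32.9 - 9.6)
M90 = 9.6 + 0.9 * 23.3
M90 = 30.57 dN.m

30.57 dN.m


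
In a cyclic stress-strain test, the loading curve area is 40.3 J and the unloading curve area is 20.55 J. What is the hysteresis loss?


Hysteresis loss = loading - unloading
= 40.3 - 20.55
= 19.75 J

19.75 J


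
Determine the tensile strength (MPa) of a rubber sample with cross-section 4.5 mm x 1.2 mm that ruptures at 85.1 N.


Area = width * thickness = 4.5 * 1.2 = 5.4 mm^2
TS = force / area = 85.1 / 5.4 = 15.76 MPa

15.76 MPa


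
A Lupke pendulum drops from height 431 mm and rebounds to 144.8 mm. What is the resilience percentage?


Resilience = h_rebound / h_drop * 100
= 144.8 / 431 * 100
= 33.6%

33.6%


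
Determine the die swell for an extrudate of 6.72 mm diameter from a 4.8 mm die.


Die swell ratio = D_extrudate / D_die
= 6.72 / 4.8
= 1.4

Die swell = 1.4


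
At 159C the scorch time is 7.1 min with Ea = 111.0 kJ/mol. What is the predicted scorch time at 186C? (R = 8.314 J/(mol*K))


Convert temperatures: T1 = 159 + 273.15 = 432.15 K, T2 = 186 + 273.15 = 459.15 K
ts2_new = 7.1 * exp(111000 / 8.314 * (1/459.15 - 1/432.15))
1/T2 - 1/T1 = -1.3607e-04
ts2_new = 1.15 min

1.15 min


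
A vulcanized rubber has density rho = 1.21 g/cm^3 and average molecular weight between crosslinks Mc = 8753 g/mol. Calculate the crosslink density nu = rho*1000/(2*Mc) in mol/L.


nu = rho * 1000 / (2 * Mc)
nu = 1.21 * 1000 / (2 * 8753)
nu = 1210.0 / 17506
nu = 0.0691 mol/L

0.0691 mol/L


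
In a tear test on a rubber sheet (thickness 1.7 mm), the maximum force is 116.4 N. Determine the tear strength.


Tear strength = force / thickness
= 116.4 / 1.7
= 68.47 N/mm

68.47 N/mm


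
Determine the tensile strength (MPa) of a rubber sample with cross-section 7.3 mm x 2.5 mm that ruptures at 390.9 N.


Area = width * thickness = 7.3 * 2.5 = 18.25 mm^2
TS = force / area = 390.9 / 18.25 = 21.42 MPa

21.42 MPa


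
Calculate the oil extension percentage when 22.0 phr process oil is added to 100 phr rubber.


Oil % = oil / (100 + oil) * 100
= 22.0 / (100 + 22.0) * 100
= 22.0 / 122.0 * 100
= 18.03%

18.03%


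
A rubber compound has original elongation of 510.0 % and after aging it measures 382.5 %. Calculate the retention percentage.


Retention = aged / original * 100
= 382.5 / 510.0 * 100
= 75.0%

75.0%


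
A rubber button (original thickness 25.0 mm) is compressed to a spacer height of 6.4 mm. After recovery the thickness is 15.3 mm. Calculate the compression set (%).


CS = (t0 - recovered) / (t0 - ts) * 100
= (25.0 - 15.3) / (25.0 - 6.4) * 100
= 9.7 / 18.6 * 100
= 52.2%

52.2%


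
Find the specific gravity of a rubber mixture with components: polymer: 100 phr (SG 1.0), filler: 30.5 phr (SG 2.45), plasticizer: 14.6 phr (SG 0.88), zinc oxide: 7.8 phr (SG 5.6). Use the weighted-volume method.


Sum of weights = 152.9
Volume contributions:
  polymer: 100/1.0 = 100.0000
  filler: 30.5/2.45 = 12.4490
  plasticizer: 14.6/0.88 = 16.5909
  zinc oxide: 7.8/5.6 = 1.3929
Sum of volumes = 130.4327
SG = 152.9 / 130.4327 = 1.172

SG = 1.172


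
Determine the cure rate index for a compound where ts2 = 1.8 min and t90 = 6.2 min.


CRI = 100 / (t90 - ts2)
= 100 / (6.2 - 1.8)
= 100 / 4.4
= 22.73 min^-1

22.73 min^-1


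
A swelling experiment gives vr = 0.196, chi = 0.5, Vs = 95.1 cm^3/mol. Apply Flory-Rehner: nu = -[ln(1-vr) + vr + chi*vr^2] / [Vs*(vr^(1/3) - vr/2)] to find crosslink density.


ln(1 - vr) = ln(1 - 0.196) = -0.2182
Numerator = -((-0.2182) + 0.196 + 0.5 * 0.196^2) = 0.0029
Denominator = 95.1 * (0.196^(1/3) - 0.196/2) = 45.9218
nu = 0.0029 / 45.9218 = 6.4196e-05 mol/cm^3

6.4196e-05 mol/cm^3


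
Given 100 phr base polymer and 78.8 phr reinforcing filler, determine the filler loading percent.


Filler % = filler / (rubber + filler) * 100
= 78.8 / (100 + 78.8) * 100
= 78.8 / 178.8 * 100
= 44.07%

44.07%


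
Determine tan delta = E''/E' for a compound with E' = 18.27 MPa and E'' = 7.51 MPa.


tan delta = E'' / E'
= 7.51 / 18.27
= 0.4111

tan delta = 0.4111


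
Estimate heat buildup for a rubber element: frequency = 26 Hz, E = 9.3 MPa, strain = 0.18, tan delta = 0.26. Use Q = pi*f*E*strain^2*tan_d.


Q = pi * f * E * strain^2 * tan_d
= pi * 26 * 9.3 * 0.18^2 * 0.26
= pi * 26 * 9.3 * 0.0324 * 0.26
= 6.3992

Q = 6.3992


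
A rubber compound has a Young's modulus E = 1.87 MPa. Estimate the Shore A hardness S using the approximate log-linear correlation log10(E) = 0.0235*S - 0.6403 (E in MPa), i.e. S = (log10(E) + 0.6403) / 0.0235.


log10(E) = 0.0235*S - 0.6403  =>  S = (log10(E) + 0.6403) / 0.0235
log10(1.87) = 0.271842
S = (0.271842 + 0.6403) / 0.0235 = 0.912142 / 0.0235
S = 38.8

Shore A = 38.8


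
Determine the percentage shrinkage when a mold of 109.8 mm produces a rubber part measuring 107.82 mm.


Shrinkage = (mold - part) / mold * 100
= (109.8 - 107.82) / 109.8 * 100
= 1.98 / 109.8 * 100
= 1.8%

1.8%


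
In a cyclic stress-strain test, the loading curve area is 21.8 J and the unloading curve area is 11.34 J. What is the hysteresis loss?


Hysteresis loss = loading - unloading
= 21.8 - 11.34
= 10.46 J

10.46 J


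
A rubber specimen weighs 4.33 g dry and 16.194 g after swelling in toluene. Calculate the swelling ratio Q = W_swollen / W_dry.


Q = W_swollen / W_dry
Q = 16.194 / 4.33
Q = 3.74

Q = 3.74


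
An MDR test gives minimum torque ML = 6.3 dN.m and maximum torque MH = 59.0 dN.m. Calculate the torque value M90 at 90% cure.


M90 = ML + 0.9 * (MH - ML)
M90 = 6.3 + 0.9 * (59.0 - 6.3)
M90 = 6.3 + 0.9 * 52.7
M90 = 53.73 dN.m

53.73 dN.m


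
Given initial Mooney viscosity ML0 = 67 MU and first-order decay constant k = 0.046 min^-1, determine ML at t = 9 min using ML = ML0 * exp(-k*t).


ML = ML0 * exp(-k * t)
ML = 67 * exp(-0.046 * 9)
ML = 67 * 0.6610
ML = 44.29 MU

44.29 MU


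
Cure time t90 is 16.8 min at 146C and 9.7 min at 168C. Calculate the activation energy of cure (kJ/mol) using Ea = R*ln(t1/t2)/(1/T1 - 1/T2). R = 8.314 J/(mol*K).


T1 = 419.15 K, T2 = 441.15 K
1/T1 - 1/T2 = 1.1898e-04
ln(t1/t2) = ln(16.8/9.7) = 0.5493
Ea = 8.314 * 0.5493 / 1.1898e-04 = 38380.9334 J/mol
Ea = 38.38 kJ/mol

38.38 kJ/mol


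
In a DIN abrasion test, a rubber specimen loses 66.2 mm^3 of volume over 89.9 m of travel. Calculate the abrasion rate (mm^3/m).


Rate = volume_loss / distance
= 66.2 / 89.9
= 0.736 mm^3/m

0.736 mm^3/m


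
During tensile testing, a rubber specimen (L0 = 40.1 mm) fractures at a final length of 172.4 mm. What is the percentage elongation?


Elongation = (Lf - L0) / L0 * 100
= (172.4 - 40.1) / 40.1 * 100
= 132.3 / 40.1 * 100
= 329.9%

329.9%


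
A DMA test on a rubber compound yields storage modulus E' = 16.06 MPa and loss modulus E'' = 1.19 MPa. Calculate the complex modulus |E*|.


|E*| = sqrt(E'^2 + E''^2)
= sqrt(16.06^2 + 1.19^2)
= sqrt(257.9236 + 1.4161)
= 16.104 MPa

16.104 MPa


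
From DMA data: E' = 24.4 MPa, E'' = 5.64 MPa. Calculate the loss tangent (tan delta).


tan delta = E'' / E'
= 5.64 / 24.4
= 0.2311

tan delta = 0.2311


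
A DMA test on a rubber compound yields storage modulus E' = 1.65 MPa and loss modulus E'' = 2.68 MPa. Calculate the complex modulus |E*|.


|E*| = sqrt(E'^2 + E''^2)
= sqrt(1.65^2 + 2.68^2)
= sqrt(2.7225 + 7.1824)
= 3.147 MPa

3.147 MPa


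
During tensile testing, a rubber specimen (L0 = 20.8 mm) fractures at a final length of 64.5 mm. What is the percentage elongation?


Elongation = (Lf - L0) / L0 * 100
= (64.5 - 20.8) / 20.8 * 100
= 43.7 / 20.8 * 100
= 210.1%

210.1%


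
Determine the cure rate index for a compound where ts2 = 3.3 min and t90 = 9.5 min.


CRI = 100 / (t90 - ts2)
= 100 / (9.5 - 3.3)
= 100 / 6.2
= 16.13 min^-1

16.13 min^-1


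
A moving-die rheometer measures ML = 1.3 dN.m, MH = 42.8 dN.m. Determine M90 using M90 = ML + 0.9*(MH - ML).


M90 = ML + 0.9 * (MH - ML)
M90 = 1.3 + 0.9 * (42.8 - 1.3)
M90 = 1.3 + 0.9 * 41.5
M90 = 38.65 dN.m

38.65 dN.m


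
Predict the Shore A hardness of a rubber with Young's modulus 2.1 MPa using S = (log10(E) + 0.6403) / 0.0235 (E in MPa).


log10(E) = 0.0235*S - 0.6403  =>  S = (log10(E) + 0.6403) / 0.0235
log10(2.1) = 0.322219
S = (0.322219 + 0.6403) / 0.0235 = 0.962519 / 0.0235
S = 41.0

Shore A = 41.0


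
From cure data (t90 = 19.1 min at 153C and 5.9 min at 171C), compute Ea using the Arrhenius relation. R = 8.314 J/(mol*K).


T1 = 426.15 K, T2 = 444.15 K
1/T1 - 1/T2 = 9.5100e-05
ln(t1/t2) = ln(19.1/5.9) = 1.1747
Ea = 8.314 * 1.1747 / 9.5100e-05 = 102699.8824 J/mol
Ea = 102.7 kJ/mol

102.7 kJ/mol


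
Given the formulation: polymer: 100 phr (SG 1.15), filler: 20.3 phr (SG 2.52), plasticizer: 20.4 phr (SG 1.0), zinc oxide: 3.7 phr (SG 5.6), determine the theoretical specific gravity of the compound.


Sum of weights = 144.4
Volume contributions:
  polymer: 100/1.15 = 86.9565
  filler: 20.3/2.52 = 8.0556
  plasticizer: 20.4/1.0 = 20.4000
  zinc oxide: 3.7/5.6 = 0.6607
Sum of volumes = 116.0728
SG = 144.4 / 116.0728 = 1.244

SG = 1.244


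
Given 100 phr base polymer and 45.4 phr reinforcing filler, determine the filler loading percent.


Filler % = filler / (rubber + filler) * 100
= 45.4 / (100 + 45.4) * 100
= 45.4 / 145.4 * 100
= 31.22%

31.22%


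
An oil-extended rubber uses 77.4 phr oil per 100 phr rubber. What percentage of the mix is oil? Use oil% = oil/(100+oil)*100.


Oil % = oil / (100 + oil) * 100
= 77.4 / (100 + 77.4) * 100
= 77.4 / 177.4 * 100
= 43.63%

43.63%


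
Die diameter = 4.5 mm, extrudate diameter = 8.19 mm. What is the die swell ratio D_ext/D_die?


Die swell ratio = D_extrudate / D_die
= 8.19 / 4.5
= 1.82

Die swell = 1.82


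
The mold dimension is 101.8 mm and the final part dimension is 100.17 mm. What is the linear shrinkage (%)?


Shrinkage = (mold - part) / mold * 100
= (101.8 - 100.17) / 101.8 * 100
= 1.63 / 101.8 * 100
= 1.6%

1.6%


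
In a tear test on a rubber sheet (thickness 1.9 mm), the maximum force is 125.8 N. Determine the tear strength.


Tear strength = force / thickness
= 125.8 / 1.9
= 66.21 N/mm

66.21 N/mm


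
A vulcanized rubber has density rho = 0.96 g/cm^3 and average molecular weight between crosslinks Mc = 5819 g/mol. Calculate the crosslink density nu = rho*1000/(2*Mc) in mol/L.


nu = rho * 1000 / (2 * Mc)
nu = 0.96 * 1000 / (2 * 5819)
nu = 960.0 / 11638
nu = 0.0825 mol/L

0.0825 mol/L


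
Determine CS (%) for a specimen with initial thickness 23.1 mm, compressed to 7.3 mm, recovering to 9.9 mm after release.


CS = (t0 - recovered) / (t0 - ts) * 100
= (23.1 - 9.9) / (23.1 - 7.3) * 100
= 13.2 / 15.8 * 100
= 83.5%

83.5%


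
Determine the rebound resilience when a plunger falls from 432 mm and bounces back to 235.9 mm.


Resilience = h_rebound / h_drop * 100
= 235.9 / 432 * 100
= 54.6%

54.6%


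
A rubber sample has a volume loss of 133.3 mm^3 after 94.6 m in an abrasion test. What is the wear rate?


Rate = volume_loss / distance
= 133.3 / 94.6
= 1.409 mm^3/m

1.409 mm^3/m


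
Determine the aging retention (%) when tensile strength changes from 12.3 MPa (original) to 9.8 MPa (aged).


Retention = aged / original * 100
= 9.8 / 12.3 * 100
= 79.7%

79.7%


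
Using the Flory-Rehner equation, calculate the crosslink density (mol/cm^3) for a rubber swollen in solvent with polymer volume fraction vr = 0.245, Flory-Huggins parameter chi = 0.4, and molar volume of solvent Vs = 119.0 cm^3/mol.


ln(1 - vr) = ln(1 - 0.245) = -0.2810
Numerator = -((-0.2810) + 0.245 + 0.4 * 0.245^2) = 0.0120
Denominator = 119.0 * (0.245^(1/3) - 0.245/2) = 59.8847
nu = 0.0120 / 59.8847 = 2.0084e-04 mol/cm^3

2.0084e-04 mol/cm^3


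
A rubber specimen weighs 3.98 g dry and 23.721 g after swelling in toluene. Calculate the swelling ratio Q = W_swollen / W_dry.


Q = W_swollen / W_dry
Q = 23.721 / 3.98
Q = 5.96

Q = 5.96


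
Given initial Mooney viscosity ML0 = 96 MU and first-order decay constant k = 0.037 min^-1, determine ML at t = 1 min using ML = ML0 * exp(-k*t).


ML = ML0 * exp(-k * t)
ML = 96 * exp(-0.037 * 1)
ML = 96 * 0.9637
ML = 92.51 MU

92.51 MU


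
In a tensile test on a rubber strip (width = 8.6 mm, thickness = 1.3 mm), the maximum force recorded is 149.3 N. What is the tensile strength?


Area = width * thickness = 8.6 * 1.3 = 11.18 mm^2
TS = force / area = 149.3 / 11.18 = 13.35 MPa

13.35 MPa


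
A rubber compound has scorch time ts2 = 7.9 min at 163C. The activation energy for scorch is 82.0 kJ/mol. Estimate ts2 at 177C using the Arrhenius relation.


Convert temperatures: T1 = 163 + 273.15 = 436.15 K, T2 = 177 + 273.15 = 450.15 K
ts2_new = 7.9 * exp(82000 / 8.314 * (1/450.15 - 1/436.15))
1/T2 - 1/T1 = -7.1307e-05
ts2_new = 3.91 min

3.91 min


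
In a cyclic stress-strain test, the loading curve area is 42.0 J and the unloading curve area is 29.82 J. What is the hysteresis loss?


Hysteresis loss = loading - unloading
= 42.0 - 29.82
= 12.18 J

12.18 J


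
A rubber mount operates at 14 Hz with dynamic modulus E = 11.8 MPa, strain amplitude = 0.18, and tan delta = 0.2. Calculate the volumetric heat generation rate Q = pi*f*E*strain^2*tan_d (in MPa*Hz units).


Q = pi * f * E * strain^2 * tan_d
= pi * 14 * 11.8 * 0.18^2 * 0.2
= pi * 14 * 11.8 * 0.0324 * 0.2
= 3.3631

Q = 3.3631


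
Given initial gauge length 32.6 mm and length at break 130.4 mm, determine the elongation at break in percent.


Elongation = (Lf - L0) / L0 * 100
= (130.4 - 32.6) / 32.6 * 100
= 97.8 / 32.6 * 100
= 300.0%

300.0%


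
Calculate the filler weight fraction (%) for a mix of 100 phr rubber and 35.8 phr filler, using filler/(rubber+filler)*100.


Filler % = filler / (rubber + filler) * 100
= 35.8 / (100 + 35.8) * 100
= 35.8 / 135.8 * 100
= 26.36%

26.36%


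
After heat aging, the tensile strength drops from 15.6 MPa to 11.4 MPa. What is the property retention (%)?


Retention = aged / original * 100
= 11.4 / 15.6 * 100
= 73.1%

73.1%


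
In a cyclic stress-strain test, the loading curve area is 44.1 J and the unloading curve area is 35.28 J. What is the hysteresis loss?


Hysteresis loss = loading - unloading
= 44.1 - 35.28
= 8.82 J

8.82 J


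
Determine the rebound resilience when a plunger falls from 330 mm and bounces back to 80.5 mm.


Resilience = h_rebound / h_drop * 100
= 80.5 / 330 * 100
= 24.4%

24.4%


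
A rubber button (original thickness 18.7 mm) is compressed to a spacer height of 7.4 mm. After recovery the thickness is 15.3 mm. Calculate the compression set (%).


CS = (t0 - recovered) / (t0 - ts) * 100
= (18.7 - 15.3) / (18.7 - 7.4) * 100
= 3.4 / 11.3 * 100
= 30.1%

30.1%


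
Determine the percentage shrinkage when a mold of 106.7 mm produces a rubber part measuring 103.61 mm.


Shrinkage = (mold - part) / mold * 100
= (106.7 - 103.61) / 106.7 * 100
= 3.09 / 106.7 * 100
= 2.9%

2.9%


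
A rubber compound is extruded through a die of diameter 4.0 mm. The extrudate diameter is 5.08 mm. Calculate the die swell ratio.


Die swell ratio = D_extrudate / D_die
= 5.08 / 4.0
= 1.27

Die swell = 1.27


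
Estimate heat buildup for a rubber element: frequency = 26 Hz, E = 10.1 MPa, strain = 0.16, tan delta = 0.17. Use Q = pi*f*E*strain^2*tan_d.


Q = pi * f * E * strain^2 * tan_d
= pi * 26 * 10.1 * 0.16^2 * 0.17
= pi * 26 * 10.1 * 0.0256 * 0.17
= 3.5903

Q = 3.5903


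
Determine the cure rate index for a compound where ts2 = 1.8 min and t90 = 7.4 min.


CRI = 100 / (t90 - ts2)
= 100 / (7.4 - 1.8)
= 100 / 5.6
= 17.86 min^-1

17.86 min^-1


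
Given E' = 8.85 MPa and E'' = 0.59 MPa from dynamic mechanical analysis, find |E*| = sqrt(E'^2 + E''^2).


|E*| = sqrt(E'^2 + E''^2)
= sqrt(8.85^2 + 0.59^2)
= sqrt(78.3225 + 0.3481)
= 8.87 MPa

8.87 MPa


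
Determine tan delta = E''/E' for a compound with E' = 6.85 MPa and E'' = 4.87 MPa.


tan delta = E'' / E'
= 4.87 / 6.85
= 0.7109

tan delta = 0.7109


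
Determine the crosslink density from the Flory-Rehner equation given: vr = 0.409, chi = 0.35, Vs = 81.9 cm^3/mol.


ln(1 - vr) = ln(1 - 0.409) = -0.5259
Numerator = -((-0.5259) + 0.409 + 0.35 * 0.409^2) = 0.0584
Denominator = 81.9 * (0.409^(1/3) - 0.409/2) = 44.0451
nu = 0.0584 / 44.0451 = 0.0013 mol/cm^3

0.0013 mol/cm^3


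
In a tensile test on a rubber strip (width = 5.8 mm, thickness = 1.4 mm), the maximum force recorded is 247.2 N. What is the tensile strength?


Area = width * thickness = 5.8 * 1.4 = 8.12 mm^2
TS = force / area = 247.2 / 8.12 = 30.44 MPa

30.44 MPa


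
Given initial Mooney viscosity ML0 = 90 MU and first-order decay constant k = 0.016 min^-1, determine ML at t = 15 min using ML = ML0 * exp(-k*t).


ML = ML0 * exp(-k * t)
ML = 90 * exp(-0.016 * 15)
ML = 90 * 0.7866
ML = 70.8 MU

70.8 MU


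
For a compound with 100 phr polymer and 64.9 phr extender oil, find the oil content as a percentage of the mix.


Oil % = oil / (100 + oil) * 100
= 64.9 / (100 + 64.9) * 100
= 64.9 / 164.9 * 100
= 39.36%

39.36%


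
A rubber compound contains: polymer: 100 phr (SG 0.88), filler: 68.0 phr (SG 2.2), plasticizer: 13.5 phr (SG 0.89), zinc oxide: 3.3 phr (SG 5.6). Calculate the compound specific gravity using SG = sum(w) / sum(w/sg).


Sum of weights = 184.8
Volume contributions:
  polymer: 100/0.88 = 113.6364
  filler: 68.0/2.2 = 30.9091
  plasticizer: 13.5/0.89 = 15.1685
  zinc oxide: 3.3/5.6 = 0.5893
Sum of volumes = 160.3033
SG = 184.8 / 160.3033 = 1.153

SG = 1.153


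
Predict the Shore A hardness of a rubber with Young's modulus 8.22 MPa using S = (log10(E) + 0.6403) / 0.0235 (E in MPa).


log10(E) = 0.0235*S - 0.6403  =>  S = (log10(E) + 0.6403) / 0.0235
log10(8.22) = 0.914872
S = (0.914872 + 0.6403) / 0.0235 = 1.555172 / 0.0235
S = 66.2

Shore A = 66.2


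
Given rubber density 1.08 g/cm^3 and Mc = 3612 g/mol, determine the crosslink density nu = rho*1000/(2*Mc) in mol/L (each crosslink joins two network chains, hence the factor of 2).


nu = rho * 1000 / (2 * Mc)
nu = 1.08 * 1000 / (2 * 3612)
nu = 1080.0 / 7224
nu = 0.1495 mol/L

0.1495 mol/L


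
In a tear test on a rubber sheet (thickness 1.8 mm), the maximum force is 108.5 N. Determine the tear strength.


Tear strength = force / thickness
= 108.5 / 1.8
= 60.28 N/mm

60.28 N/mm


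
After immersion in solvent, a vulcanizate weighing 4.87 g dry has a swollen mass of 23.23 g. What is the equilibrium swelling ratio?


Q = W_swollen / W_dry
Q = 23.23 / 4.87
Q = 4.77

Q = 4.77


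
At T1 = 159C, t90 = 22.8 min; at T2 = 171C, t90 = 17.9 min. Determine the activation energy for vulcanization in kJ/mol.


T1 = 432.15 K, T2 = 444.15 K
1/T1 - 1/T2 = 6.2520e-05
ln(t1/t2) = ln(22.8/17.9) = 0.2420
Ea = 8.314 * 0.2420 / 6.2520e-05 = 32176.3084 J/mol
Ea = 32.18 kJ/mol

32.18 kJ/mol


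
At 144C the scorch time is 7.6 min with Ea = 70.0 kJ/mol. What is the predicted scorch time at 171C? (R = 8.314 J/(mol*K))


Convert temperatures: T1 = 144 + 273.15 = 417.15 K, T2 = 171 + 273.15 = 444.15 K
ts2_new = 7.6 * exp(70000 / 8.314 * (1/444.15 - 1/417.15))
1/T2 - 1/T1 = -1.4573e-04
ts2_new = 2.23 min

2.23 min


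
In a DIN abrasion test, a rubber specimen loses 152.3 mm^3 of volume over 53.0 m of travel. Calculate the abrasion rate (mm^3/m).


Rate = volume_loss / distance
= 152.3 / 53.0
= 2.874 mm^3/m

2.874 mm^3/m


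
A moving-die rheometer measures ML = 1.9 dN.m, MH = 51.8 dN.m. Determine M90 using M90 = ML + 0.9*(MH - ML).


M90 = ML + 0.9 * (MH - ML)
M90 = 1.9 + 0.9 * (51.8 - 1.9)
M90 = 1.9 + 0.9 * 49.9
M90 = 46.81 dN.m

46.81 dN.m


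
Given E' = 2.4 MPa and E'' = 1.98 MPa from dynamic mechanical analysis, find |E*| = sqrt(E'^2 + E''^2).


|E*| = sqrt(E'^2 + E''^2)
= sqrt(2.4^2 + 1.98^2)
= sqrt(5.7600 + 3.9204)
= 3.111 MPa

3.111 MPa


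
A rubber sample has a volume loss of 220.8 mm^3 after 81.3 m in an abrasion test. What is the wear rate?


Rate = volume_loss / distance
= 220.8 / 81.3
= 2.716 mm^3/m

2.716 mm^3/m


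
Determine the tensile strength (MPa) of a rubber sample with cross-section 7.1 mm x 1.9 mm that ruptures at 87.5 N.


Area = width * thickness = 7.1 * 1.9 = 13.49 mm^2
TS = force / area = 87.5 / 13.49 = 6.49 MPa

6.49 MPa


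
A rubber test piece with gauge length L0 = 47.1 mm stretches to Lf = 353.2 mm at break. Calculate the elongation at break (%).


Elongation = (Lf - L0) / L0 * 100
= (353.2 - 47.1) / 47.1 * 100
= 306.1 / 47.1 * 100
= 649.9%

649.9%


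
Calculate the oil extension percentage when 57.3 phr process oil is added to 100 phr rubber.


Oil % = oil / (100 + oil) * 100
= 57.3 / (100 + 57.3) * 100
= 57.3 / 157.3 * 100
= 36.43%

36.43%


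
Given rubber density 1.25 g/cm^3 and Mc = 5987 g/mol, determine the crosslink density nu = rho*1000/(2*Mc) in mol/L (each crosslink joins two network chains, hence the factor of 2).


nu = rho * 1000 / (2 * Mc)
nu = 1.25 * 1000 / (2 * 5987)
nu = 1250.0 / 11974
nu = 0.1044 mol/L

0.1044 mol/L


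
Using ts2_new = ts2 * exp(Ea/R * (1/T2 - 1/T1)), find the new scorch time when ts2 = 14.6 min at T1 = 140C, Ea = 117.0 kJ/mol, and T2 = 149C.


Convert temperatures: T1 = 140 + 273.15 = 413.15 K, T2 = 149 + 273.15 = 422.15 K
ts2_new = 14.6 * exp(117000 / 8.314 * (1/422.15 - 1/413.15))
1/T2 - 1/T1 = -5.1602e-05
ts2_new = 7.06 min

7.06 min


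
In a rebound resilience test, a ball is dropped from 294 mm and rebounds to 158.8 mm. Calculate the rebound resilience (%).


Resilience = h_rebound / h_drop * 100
= 158.8 / 294 * 100
= 54.0%

54.0%


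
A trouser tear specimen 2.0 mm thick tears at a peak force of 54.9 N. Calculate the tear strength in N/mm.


Tear strength = force / thickness
= 54.9 / 2.0
= 27.45 N/mm

27.45 N/mm


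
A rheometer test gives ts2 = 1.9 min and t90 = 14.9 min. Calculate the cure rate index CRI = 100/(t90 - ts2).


CRI = 100 / (t90 - ts2)
= 100 / (14.9 - 1.9)
= 100 / 13.0
= 7.69 min^-1

7.69 min^-1


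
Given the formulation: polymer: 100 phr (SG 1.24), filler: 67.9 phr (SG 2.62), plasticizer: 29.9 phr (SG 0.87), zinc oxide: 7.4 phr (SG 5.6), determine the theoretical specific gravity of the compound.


Sum of weights = 205.2
Volume contributions:
  polymer: 100/1.24 = 80.6452
  filler: 67.9/2.62 = 25.9160
  plasticizer: 29.9/0.87 = 34.3678
  zinc oxide: 7.4/5.6 = 1.3214
Sum of volumes = 142.2504
SG = 205.2 / 142.2504 = 1.443

SG = 1.443


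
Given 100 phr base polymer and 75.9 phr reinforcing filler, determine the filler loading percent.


Filler % = filler / (rubber + filler) * 100
= 75.9 / (100 + 75.9) * 100
= 75.9 / 175.9 * 100
= 43.15%

43.15%


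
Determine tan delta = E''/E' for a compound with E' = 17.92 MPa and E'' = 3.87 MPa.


tan delta = E'' / E'
= 3.87 / 17.92
= 0.216

tan delta = 0.216


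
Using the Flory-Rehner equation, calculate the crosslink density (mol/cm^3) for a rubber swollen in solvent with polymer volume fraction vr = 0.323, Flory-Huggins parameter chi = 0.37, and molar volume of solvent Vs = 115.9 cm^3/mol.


ln(1 - vr) = ln(1 - 0.323) = -0.3901
Numerator = -((-0.3901) + 0.323 + 0.37 * 0.323^2) = 0.0285
Denominator = 115.9 * (0.323^(1/3) - 0.323/2) = 60.8036
nu = 0.0285 / 60.8036 = 4.6843e-04 mol/cm^3

4.6843e-04 mol/cm^3


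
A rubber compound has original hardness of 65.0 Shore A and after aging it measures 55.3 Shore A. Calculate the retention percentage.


Retention = aged / original * 100
= 55.3 / 65.0 * 100
= 85.1%

85.1%


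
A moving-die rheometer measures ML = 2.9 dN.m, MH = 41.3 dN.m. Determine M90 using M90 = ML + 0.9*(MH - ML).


M90 = ML + 0.9 * (MH - ML)
M90 = 2.9 + 0.9 * (41.3 - 2.9)
M90 = 2.9 + 0.9 * 38.4
M90 = 37.46 dN.m

37.46 dN.m


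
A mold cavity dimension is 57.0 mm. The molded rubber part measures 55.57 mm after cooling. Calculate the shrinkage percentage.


Shrinkage = (mold - part) / mold * 100
= (57.0 - 55.57) / 57.0 * 100
= 1.43 / 57.0 * 100
= 2.51%

2.51%


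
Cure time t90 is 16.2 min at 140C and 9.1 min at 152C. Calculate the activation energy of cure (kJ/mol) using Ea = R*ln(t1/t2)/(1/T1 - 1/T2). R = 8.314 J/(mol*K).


T1 = 413.15 K, T2 = 425.15 K
1/T1 - 1/T2 = 6.8317e-05
ln(t1/t2) = ln(16.2/9.1) = 0.5767
Ea = 8.314 * 0.5767 / 6.8317e-05 = 70186.9547 J/mol
Ea = 70.19 kJ/mol

70.19 kJ/mol


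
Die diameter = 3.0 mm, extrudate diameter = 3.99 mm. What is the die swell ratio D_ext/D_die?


Die swell ratio = D_extrudate / D_die
= 3.99 / 3.0
= 1.33

Die swell = 1.33


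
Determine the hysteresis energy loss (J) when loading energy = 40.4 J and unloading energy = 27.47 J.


Hysteresis loss = loading - unloading
= 40.4 - 27.47
= 12.93 J

12.93 J


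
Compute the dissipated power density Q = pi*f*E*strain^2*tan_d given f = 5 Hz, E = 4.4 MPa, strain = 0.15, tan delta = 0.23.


Q = pi * f * E * strain^2 * tan_d
= pi * 5 * 4.4 * 0.15^2 * 0.23
= pi * 5 * 4.4 * 0.0225 * 0.23
= 0.3577

Q = 0.3577


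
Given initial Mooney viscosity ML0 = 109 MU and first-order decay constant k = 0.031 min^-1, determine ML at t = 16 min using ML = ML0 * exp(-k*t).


ML = ML0 * exp(-k * t)
ML = 109 * exp(-0.031 * 16)
ML = 109 * 0.6090
ML = 66.38 MU

66.38 MU


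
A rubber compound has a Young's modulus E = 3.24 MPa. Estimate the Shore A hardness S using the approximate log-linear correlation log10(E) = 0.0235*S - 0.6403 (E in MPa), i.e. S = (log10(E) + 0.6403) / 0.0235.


log10(E) = 0.0235*S - 0.6403  =>  S = (log10(E) + 0.6403) / 0.0235
log10(3.24) = 0.510545
S = (0.510545 + 0.6403) / 0.0235 = 1.150845 / 0.0235
S = 49.0

Shore A = 49.0


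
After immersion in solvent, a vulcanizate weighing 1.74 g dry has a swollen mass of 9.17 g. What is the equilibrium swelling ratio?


Q = W_swollen / W_dry
Q = 9.17 / 1.74
Q = 5.27

Q = 5.27


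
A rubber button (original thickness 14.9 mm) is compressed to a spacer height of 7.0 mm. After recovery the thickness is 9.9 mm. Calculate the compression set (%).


CS = (t0 - recovered) / (t0 - ts) * 100
= (14.9 - 9.9) / (14.9 - 7.0) * 100
= 5.0 / 7.9 * 100
= 63.3%

63.3%


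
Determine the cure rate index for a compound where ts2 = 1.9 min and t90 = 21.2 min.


CRI = 100 / (t90 - ts2)
= 100 / (21.2 - 1.9)
= 100 / 19.3
= 5.18 min^-1

5.18 min^-1


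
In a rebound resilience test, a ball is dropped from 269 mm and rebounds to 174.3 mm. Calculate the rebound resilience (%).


Resilience = h_rebound / h_drop * 100
= 174.3 / 269 * 100
= 64.8%

64.8%


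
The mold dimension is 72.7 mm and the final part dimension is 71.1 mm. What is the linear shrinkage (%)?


Shrinkage = (mold - part) / mold * 100
= (72.7 - 71.1) / 72.7 * 100
= 1.6 / 72.7 * 100
= 2.2%

2.2%


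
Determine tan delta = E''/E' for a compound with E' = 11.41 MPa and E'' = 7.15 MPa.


tan delta = E'' / E'
= 7.15 / 11.41
= 0.6266

tan delta = 0.6266


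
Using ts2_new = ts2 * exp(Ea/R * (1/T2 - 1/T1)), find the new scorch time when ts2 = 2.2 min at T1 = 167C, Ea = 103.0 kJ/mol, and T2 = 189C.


Convert temperatures: T1 = 167 + 273.15 = 440.15 K, T2 = 189 + 273.15 = 462.15 K
ts2_new = 2.2 * exp(103000 / 8.314 * (1/462.15 - 1/440.15))
1/T2 - 1/T1 = -1.0815e-04
ts2_new = 0.58 min

0.58 min


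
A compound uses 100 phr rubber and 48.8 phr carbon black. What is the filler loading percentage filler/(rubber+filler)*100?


Filler % = filler / (rubber + filler) * 100
= 48.8 / (100 + 48.8) * 100
= 48.8 / 148.8 * 100
= 32.8%

32.8%
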